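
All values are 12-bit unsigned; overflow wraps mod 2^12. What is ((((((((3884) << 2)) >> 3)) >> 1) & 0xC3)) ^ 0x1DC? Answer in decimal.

3884 = 111100101100
→ << 2 (mod 2^12) → 110010110000 = 3248
→ >> 3 → 000110010110 = 406
→ >> 1 → 000011001011 = 203
0xC3 = 000011000011
→ & → 000011000011 = 195
0x1DC = 000111011100
→ ^ → 000100011111 = 287

287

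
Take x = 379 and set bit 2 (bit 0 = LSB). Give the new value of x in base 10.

383

x = 101111011
bit 2 is currently 0; set it via x | (1 << 2) = x | 4
→ 101111111 = 383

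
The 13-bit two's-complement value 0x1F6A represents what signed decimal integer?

pattern = 1111101101010 (MSB is 1 ⇒ negative)
Invert: 0000010010101, add 1 → 0000010010110 = 150, so the value is -150.
(Equivalently: 8042 - 2^13 = 8042 - 8192 = -150.)

-150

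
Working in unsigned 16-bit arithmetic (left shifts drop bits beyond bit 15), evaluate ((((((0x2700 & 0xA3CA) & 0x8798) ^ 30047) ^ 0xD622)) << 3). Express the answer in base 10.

0x2700 = 0010011100000000
0xA3CA = 1010001111001010
→ & → 0010001100000000 = 8960
0x8798 = 1000011110011000
→ & → 0000001100000000 = 768
30047 = 0111010101011111
→ ^ → 0111011001011111 = 30303
0xD622 = 1101011000100010
→ ^ → 1010000001111101 = 41085
→ << 3 (mod 2^16) → 0000001111101000 = 1000

1000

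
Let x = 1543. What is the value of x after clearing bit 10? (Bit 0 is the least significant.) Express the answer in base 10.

519

x = 0011000000111
bit 10 is currently 1; clear it via x & ~(1 << 10) = x & ~1024
→ 0001000000111 = 519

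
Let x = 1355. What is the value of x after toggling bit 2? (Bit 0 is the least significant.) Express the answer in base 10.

1359

x = 010101001011
bit 2 is currently 0; toggle it via x ^ (1 << 2) = x ^ 4
→ 010101001111 = 1359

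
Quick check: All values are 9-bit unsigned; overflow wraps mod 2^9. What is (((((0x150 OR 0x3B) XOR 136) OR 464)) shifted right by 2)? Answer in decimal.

0x150 = 101010000
0x3B = 000111011
→ OR → 101111011 = 379
136 = 010001000
→ XOR → 111110011 = 499
464 = 111010000
→ OR → 111110011 = 499
→ shifted right by 2 → 001111100 = 124

124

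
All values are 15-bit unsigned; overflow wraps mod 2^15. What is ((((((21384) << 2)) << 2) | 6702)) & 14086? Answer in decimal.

12806

21384 = 101001110001000
→ << 2 (mod 2^15) → 100111000100000 = 20000
→ << 2 (mod 2^15) → 011100010000000 = 14464
6702 = 001101000101110
→ | → 011101010101110 = 15022
14086 = 011011100000110
→ & → 011001000000110 = 12806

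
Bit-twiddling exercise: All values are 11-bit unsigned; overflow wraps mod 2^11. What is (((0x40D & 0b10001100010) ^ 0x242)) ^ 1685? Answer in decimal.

0x40D = 10000001101
0b10001100010 = 10001100010
→ & → 10000000000 = 1024
0x242 = 01001000010
→ ^ → 11001000010 = 1602
1685 = 11010010101
→ ^ → 00011010111 = 215

215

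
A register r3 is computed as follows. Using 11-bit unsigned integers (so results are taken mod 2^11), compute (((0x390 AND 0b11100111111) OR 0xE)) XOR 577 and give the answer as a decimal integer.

351

0x390 = 01110010000
0b11100111111 = 11100111111
→ AND → 01100010000 = 784
0xE = 00000001110
→ OR → 01100011110 = 798
577 = 01001000001
→ XOR → 00101011111 = 351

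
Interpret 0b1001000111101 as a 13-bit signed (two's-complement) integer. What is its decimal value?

-3523

pattern = 1001000111101 (MSB is 1 ⇒ negative)
Invert: 0110111000010, add 1 → 0110111000011 = 3523, so the value is -3523.
(Equivalently: 4669 - 2^13 = 4669 - 8192 = -3523.)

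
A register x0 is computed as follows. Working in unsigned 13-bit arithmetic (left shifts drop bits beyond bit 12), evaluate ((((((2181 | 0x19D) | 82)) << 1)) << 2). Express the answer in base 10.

3832

2181 = 0100010000101
0x19D = 0000110011101
→ | → 0100110011101 = 2461
82 = 0000001010010
→ | → 0100111011111 = 2527
→ << 1 (mod 2^13) → 1001110111110 = 5054
→ << 2 (mod 2^13) → 0111011111000 = 3832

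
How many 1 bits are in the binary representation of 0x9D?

0x9D = 10011101
Count the 1s: 1 + 1 + 1 + 1 + 1 = 5

5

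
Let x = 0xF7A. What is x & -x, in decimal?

x = 111101111010 = 3962
-x (two's complement) = …000010000110
AND   = 000000000010 = 2
(x & -x isolates the lowest set bit of x.)

2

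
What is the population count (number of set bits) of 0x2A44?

0x2A44 = 10101001000100
Count the 1s: 1 + 1 + 1 + 1 + 1 = 5

5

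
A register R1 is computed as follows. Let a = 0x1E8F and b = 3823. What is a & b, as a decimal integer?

0x1E8F = 1111010001111
3823 = 0111011101111
AND → 0111010001111 = 3727

3727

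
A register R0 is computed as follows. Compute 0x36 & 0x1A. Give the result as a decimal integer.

0x36 = 110110
0x1A = 011010
AND → 010010 = 18

18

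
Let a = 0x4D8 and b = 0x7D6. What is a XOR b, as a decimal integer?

0x4D8 = 10011011000
0x7D6 = 11111010110
XOR → 01100001110 = 782

782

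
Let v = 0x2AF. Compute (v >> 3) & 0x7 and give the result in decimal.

v = 01010101111
Shift right by 3: 01010101
Mask low 3 bits: 101 = 5

5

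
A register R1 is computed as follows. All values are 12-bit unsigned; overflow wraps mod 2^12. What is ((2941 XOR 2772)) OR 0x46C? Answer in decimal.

1517

2941 = 101101111101
2772 = 101011010100
→ XOR → 000110101001 = 425
0x46C = 010001101100
→ OR → 010111101101 = 1517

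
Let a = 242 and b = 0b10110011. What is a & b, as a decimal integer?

242 = 11110010
b = 10110011
AND → 10110010 = 178

178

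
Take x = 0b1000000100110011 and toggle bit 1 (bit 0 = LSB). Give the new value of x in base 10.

33073

x = 1000000100110011
bit 1 is currently 1; toggle it via x ^ (1 << 1) = x ^ 2
→ 1000000100110001 = 33073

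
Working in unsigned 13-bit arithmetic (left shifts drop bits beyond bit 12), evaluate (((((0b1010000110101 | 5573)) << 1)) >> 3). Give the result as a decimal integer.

0b1010000110101 = 1010000110101
5573 = 1010111000101
→ | → 1010111110101 = 5621
→ << 1 (mod 2^13) → 0101111101010 = 3050
→ >> 3 → 0000101111101 = 381

381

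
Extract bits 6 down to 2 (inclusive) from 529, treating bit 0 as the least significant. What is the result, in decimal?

v = 1000010001
Shift right by 2: 10000100
Mask low 5 bits: 00100 = 4

4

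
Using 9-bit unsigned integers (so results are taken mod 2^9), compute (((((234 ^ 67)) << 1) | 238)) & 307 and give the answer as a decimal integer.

306

234 = 011101010
67 = 001000011
→ ^ → 010101001 = 169
→ << 1 (mod 2^9) → 101010010 = 338
238 = 011101110
→ | → 111111110 = 510
307 = 100110011
→ & → 100110010 = 306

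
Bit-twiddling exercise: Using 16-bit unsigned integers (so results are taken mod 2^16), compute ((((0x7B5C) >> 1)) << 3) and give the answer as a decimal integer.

60784

0x7B5C = 0111101101011100
→ >> 1 → 0011110110101110 = 15790
→ << 3 (mod 2^16) → 1110110101110000 = 60784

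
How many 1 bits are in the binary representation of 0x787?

0x787 = 11110000111
Count the 1s: 1 + 1 + 1 + 1 + 1 + 1 + 1 = 7

7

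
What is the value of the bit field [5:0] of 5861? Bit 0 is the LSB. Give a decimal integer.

37

v = 0001011011100101
Shift right by 0: 0001011011100101
Mask low 6 bits: 100101 = 37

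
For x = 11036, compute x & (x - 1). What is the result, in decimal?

11032

x = 10101100011100 = 11036
x - 1 = 10101100011011
AND   = 10101100011000 = 11032
(x & (x - 1) clears the lowest set bit of x.)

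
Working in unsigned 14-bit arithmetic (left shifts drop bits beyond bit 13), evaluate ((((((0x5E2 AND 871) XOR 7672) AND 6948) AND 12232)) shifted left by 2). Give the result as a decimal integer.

0x5E2 = 00010111100010
871 = 00001101100111
→ AND → 00000101100010 = 354
7672 = 01110111111000
→ XOR → 01110010011010 = 7322
6948 = 01101100100100
→ AND → 01100000000000 = 6144
12232 = 10111111001000
→ AND → 00100000000000 = 2048
→ shifted left by 2 (mod 2^14) → 10000000000000 = 8192

8192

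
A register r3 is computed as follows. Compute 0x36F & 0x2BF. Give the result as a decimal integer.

559

0x36F = 1101101111
0x2BF = 1010111111
AND → 1000101111 = 559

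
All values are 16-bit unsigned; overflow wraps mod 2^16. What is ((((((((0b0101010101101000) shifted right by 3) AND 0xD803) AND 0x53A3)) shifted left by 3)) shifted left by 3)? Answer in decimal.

64

0b0101010101101000 = 0101010101101000
→ shifted right by 3 → 0000101010101101 = 2733
0xD803 = 1101100000000011
→ AND → 0000100000000001 = 2049
0x53A3 = 0101001110100011
→ AND → 0000000000000001 = 1
→ shifted left by 3 (mod 2^16) → 0000000000001000 = 8
→ shifted left by 3 (mod 2^16) → 0000000001000000 = 64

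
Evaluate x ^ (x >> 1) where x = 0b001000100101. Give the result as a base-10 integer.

823

x = 1000100101 = 549
x>>1 = 0100010010
XOR  = 1100110111 = 823
(x ^ (x >> 1) gives the standard binary-reflected Gray code of x.)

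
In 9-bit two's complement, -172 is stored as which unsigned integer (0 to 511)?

340

172 in 9 bits: 010101100
Invert: 101010011
Add 1:  101010100 = 340
(Check: 2^9 - 172 = 512 - 172 = 340.)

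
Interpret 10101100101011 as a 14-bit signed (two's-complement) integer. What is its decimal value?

pattern = 10101100101011 (MSB is 1 ⇒ negative)
Invert: 01010011010100, add 1 → 01010011010101 = 5333, so the value is -5333.
(Equivalently: 11051 - 2^14 = 11051 - 16384 = -5333.)

-5333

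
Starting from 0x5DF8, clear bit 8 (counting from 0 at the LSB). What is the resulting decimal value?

23800

x = 101110111111000
bit 8 is currently 1; clear it via x & ~(1 << 8) = x & ~256
→ 101110011111000 = 23800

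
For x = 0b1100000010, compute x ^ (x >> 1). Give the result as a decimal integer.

643

x = 1100000010 = 770
x>>1 = 0110000001
XOR  = 1010000011 = 643
(x ^ (x >> 1) gives the standard binary-reflected Gray code of x.)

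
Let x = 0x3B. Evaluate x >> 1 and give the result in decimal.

0x3B = 111011
shift right by 1 → 011101 = 29
(equivalently, floor(59 / 2))

29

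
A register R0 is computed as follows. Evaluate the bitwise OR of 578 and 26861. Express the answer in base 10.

27375

578 = 000001001000010
26861 = 110100011101101
 OR → 110101011101111 = 27375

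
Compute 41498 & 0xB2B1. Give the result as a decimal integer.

41488

41498 = 1010001000011010
0xB2B1 = 1011001010110001
AND → 1010001000010000 = 41488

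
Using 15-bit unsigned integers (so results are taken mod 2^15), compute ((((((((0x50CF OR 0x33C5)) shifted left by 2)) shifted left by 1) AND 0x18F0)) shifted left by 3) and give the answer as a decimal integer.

0x50CF = 101000011001111
0x33C5 = 011001111000101
→ OR → 111001111001111 = 29647
→ shifted left by 2 (mod 2^15) → 100111100111100 = 20284
→ shifted left by 1 (mod 2^15) → 001111001111000 = 7800
0x18F0 = 001100011110000
→ AND → 001100001110000 = 6256
→ shifted left by 3 (mod 2^15) → 100001110000000 = 17280

17280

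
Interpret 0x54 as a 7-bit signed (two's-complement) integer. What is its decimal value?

-44

pattern = 1010100 (MSB is 1 ⇒ negative)
Invert: 0101011, add 1 → 0101100 = 44, so the value is -44.
(Equivalently: 84 - 2^7 = 84 - 128 = -44.)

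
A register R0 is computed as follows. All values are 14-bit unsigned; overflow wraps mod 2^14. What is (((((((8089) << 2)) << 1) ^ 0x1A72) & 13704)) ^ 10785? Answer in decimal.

8089 = 01111110011001
→ << 2 (mod 2^14) → 11111001100100 = 15972
→ << 1 (mod 2^14) → 11110011001000 = 15560
0x1A72 = 01101001110010
→ ^ → 10011010111010 = 9914
13704 = 11010110001000
→ & → 10010010001000 = 9352
10785 = 10101000100001
→ ^ → 00111010101001 = 3753

3753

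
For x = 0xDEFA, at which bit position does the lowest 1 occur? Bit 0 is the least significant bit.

1

0xDEFA = 1101111011111010
Trailing zeros: 1, so the lowest set bit is bit 1 (value 2).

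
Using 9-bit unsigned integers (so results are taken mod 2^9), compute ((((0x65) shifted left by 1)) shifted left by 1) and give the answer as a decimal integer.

404

0x65 = 001100101
→ shifted left by 1 (mod 2^9) → 011001010 = 202
→ shifted left by 1 (mod 2^9) → 110010100 = 404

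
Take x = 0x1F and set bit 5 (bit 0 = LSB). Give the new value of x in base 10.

63

x = 00011111
bit 5 is currently 0; set it via x | (1 << 5) = x | 32
→ 00111111 = 63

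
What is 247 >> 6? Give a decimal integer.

3

247 = 11110111
shift right by 6 → 00000011 = 3
(equivalently, floor(247 / 64))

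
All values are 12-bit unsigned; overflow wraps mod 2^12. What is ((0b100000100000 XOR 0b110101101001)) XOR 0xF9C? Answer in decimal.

2773

0b100000100000 = 100000100000
0b110101101001 = 110101101001
→ XOR → 010101001001 = 1353
0xF9C = 111110011100
→ XOR → 101011010101 = 2773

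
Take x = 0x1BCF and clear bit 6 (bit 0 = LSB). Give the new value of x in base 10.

x = 0001101111001111
bit 6 is currently 1; clear it via x & ~(1 << 6) = x & ~64
→ 0001101110001111 = 7055

7055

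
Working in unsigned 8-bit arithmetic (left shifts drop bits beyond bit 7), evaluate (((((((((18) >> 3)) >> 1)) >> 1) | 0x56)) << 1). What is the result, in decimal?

18 = 00010010
→ >> 3 → 00000010 = 2
→ >> 1 → 00000001 = 1
→ >> 1 → 00000000 = 0
0x56 = 01010110
→ | → 01010110 = 86
→ << 1 (mod 2^8) → 10101100 = 172

172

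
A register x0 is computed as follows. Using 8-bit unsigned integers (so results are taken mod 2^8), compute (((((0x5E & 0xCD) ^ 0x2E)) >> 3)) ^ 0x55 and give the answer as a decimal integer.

89

0x5E = 01011110
0xCD = 11001101
→ & → 01001100 = 76
0x2E = 00101110
→ ^ → 01100010 = 98
→ >> 3 → 00001100 = 12
0x55 = 01010101
→ ^ → 01011001 = 89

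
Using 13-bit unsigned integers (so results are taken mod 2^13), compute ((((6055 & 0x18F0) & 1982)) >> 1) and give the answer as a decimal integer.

6055 = 1011110100111
0x18F0 = 1100011110000
→ & → 1000010100000 = 4256
1982 = 0011110111110
→ & → 0000010100000 = 160
→ >> 1 → 0000001010000 = 80

80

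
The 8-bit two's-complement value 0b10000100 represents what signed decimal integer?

pattern = 10000100 (MSB is 1 ⇒ negative)
Invert: 01111011, add 1 → 01111100 = 124, so the value is -124.
(Equivalently: 132 - 2^8 = 132 - 256 = -124.)

-124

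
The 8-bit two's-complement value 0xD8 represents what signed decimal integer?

-40

pattern = 11011000 (MSB is 1 ⇒ negative)
Invert: 00100111, add 1 → 00101000 = 40, so the value is -40.
(Equivalently: 216 - 2^8 = 216 - 256 = -40.)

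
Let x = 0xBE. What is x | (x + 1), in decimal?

x = 10111110 = 190
x + 1 = 10111111
OR    = 10111111 = 191
(x | (x + 1) sets the lowest cleared bit.)

191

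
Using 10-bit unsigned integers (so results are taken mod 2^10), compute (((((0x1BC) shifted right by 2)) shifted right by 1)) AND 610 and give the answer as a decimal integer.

34

0x1BC = 0110111100
→ shifted right by 2 → 0001101111 = 111
→ shifted right by 1 → 0000110111 = 55
610 = 1001100010
→ AND → 0000100010 = 34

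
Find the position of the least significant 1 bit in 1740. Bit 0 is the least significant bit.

1740 = 11011001100
Trailing zeros: 2, so the lowest set bit is bit 2 (value 4).

2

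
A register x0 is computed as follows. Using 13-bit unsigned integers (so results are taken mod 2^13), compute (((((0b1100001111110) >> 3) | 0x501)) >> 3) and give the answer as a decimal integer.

225

0b1100001111110 = 1100001111110
→ >> 3 → 0001100001111 = 783
0x501 = 0010100000001
→ | → 0011100001111 = 1807
→ >> 3 → 0000011100001 = 225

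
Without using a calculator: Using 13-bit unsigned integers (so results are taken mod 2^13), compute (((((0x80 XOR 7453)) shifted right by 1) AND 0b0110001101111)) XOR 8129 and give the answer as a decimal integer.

5007

0x80 = 0000010000000
7453 = 1110100011101
→ XOR → 1110110011101 = 7581
→ shifted right by 1 → 0111011001110 = 3790
0b0110001101111 = 0110001101111
→ AND → 0110001001110 = 3150
8129 = 1111111000001
→ XOR → 1001110001111 = 5007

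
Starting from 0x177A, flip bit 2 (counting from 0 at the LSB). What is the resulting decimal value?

x = 1011101111010
bit 2 is currently 0; toggle it via x ^ (1 << 2) = x ^ 4
→ 1011101111110 = 6014

6014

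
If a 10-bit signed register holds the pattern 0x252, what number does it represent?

pattern = 1001010010 (MSB is 1 ⇒ negative)
Invert: 0110101101, add 1 → 0110101110 = 430, so the value is -430.
(Equivalently: 594 - 2^10 = 594 - 1024 = -430.)

-430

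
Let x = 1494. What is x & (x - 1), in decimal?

1492

x = 10111010110 = 1494
x - 1 = 10111010101
AND   = 10111010100 = 1492
(x & (x - 1) clears the lowest set bit of x.)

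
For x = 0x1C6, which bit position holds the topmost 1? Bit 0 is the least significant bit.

8

0x1C6 = 111000110
The topmost 1 is at position 8 (since 2^8 = 256 ≤ 454 < 512).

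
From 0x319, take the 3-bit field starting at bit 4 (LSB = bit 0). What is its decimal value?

v = 01100011001
Shift right by 4: 0110001
Mask low 3 bits: 001 = 1

1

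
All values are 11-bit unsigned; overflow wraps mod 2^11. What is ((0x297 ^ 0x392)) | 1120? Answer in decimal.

0x297 = 01010010111
0x392 = 01110010010
→ ^ → 00100000101 = 261
1120 = 10001100000
→ | → 10101100101 = 1381

1381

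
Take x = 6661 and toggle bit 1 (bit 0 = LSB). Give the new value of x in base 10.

x = 1101000000101
bit 1 is currently 0; toggle it via x ^ (1 << 1) = x ^ 2
→ 1101000000111 = 6663

6663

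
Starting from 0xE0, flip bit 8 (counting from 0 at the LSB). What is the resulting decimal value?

480

x = 011100000
bit 8 is currently 0; toggle it via x ^ (1 << 8) = x ^ 256
→ 111100000 = 480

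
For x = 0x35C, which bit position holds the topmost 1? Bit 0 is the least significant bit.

9

0x35C = 1101011100
The topmost 1 is at position 9 (since 2^9 = 512 ≤ 860 < 1024).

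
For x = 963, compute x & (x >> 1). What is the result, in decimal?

449

x = 1111000011 = 963
x>>1 = 0111100001
AND  = 0111000001 = 449
(x & (x >> 1) has a 1 wherever x has two consecutive 1 bits.)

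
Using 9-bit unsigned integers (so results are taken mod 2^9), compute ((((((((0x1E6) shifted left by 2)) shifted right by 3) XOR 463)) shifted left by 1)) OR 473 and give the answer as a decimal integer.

0x1E6 = 111100110
→ shifted left by 2 (mod 2^9) → 110011000 = 408
→ shifted right by 3 → 000110011 = 51
463 = 111001111
→ XOR → 111111100 = 508
→ shifted left by 1 (mod 2^9) → 111111000 = 504
473 = 111011001
→ OR → 111111001 = 505

505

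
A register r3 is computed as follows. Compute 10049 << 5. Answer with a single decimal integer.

321568

10049 = 0000010011101000001
shift left by 5 → 1001110100000100000 = 321568
(equivalently, 10049 × 2^5 = 10049 × 32)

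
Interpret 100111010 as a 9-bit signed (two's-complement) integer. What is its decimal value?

-198

pattern = 100111010 (MSB is 1 ⇒ negative)
Invert: 011000101, add 1 → 011000110 = 198, so the value is -198.
(Equivalently: 314 - 2^9 = 314 - 512 = -198.)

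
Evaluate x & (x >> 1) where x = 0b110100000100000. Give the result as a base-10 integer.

x = 110100000100000 = 26656
x>>1 = 011010000010000
AND  = 010000000000000 = 8192
(x & (x >> 1) has a 1 wherever x has two consecutive 1 bits.)

8192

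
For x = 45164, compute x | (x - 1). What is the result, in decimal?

x = 1011000001101100 = 45164
x - 1 = 1011000001101011
OR    = 1011000001101111 = 45167
(x | (x - 1) sets all bits below the lowest set bit.)

45167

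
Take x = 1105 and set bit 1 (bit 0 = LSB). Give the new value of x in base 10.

1107

x = 10001010001
bit 1 is currently 0; set it via x | (1 << 1) = x | 2
→ 10001010011 = 1107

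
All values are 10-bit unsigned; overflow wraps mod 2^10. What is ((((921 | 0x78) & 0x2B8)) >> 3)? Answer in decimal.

921 = 1110011001
0x78 = 0001111000
→ | → 1111111001 = 1017
0x2B8 = 1010111000
→ & → 1010111000 = 696
→ >> 3 → 0001010111 = 87

87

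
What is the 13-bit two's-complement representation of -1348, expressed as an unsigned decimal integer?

6844

1348 in 13 bits: 0010101000100
Invert: 1101010111011
Add 1:  1101010111100 = 6844
(Check: 2^13 - 1348 = 8192 - 1348 = 6844.)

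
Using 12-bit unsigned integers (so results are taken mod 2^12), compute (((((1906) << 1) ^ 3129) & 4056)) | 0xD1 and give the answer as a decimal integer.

1906 = 011101110010
→ << 1 (mod 2^12) → 111011100100 = 3812
3129 = 110000111001
→ ^ → 001011011101 = 733
4056 = 111111011000
→ & → 001011011000 = 728
0xD1 = 000011010001
→ | → 001011011001 = 729

729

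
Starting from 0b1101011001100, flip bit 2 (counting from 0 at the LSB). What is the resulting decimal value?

x = 1101011001100
bit 2 is currently 1; toggle it via x ^ (1 << 2) = x ^ 4
→ 1101011001000 = 6856

6856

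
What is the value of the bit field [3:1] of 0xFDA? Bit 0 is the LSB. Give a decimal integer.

5

v = 111111011010
Shift right by 1: 11111101101
Mask low 3 bits: 101 = 5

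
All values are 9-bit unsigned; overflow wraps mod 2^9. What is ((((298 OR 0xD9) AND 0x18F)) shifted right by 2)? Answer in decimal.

298 = 100101010
0xD9 = 011011001
→ OR → 111111011 = 507
0x18F = 110001111
→ AND → 110001011 = 395
→ shifted right by 2 → 001100010 = 98

98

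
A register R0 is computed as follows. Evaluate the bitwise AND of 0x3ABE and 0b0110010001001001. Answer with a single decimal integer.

8200

0x3ABE = 011101010111110
b = 110010001001001
AND → 010000000001000 = 8200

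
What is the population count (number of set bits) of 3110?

5

3110 = 110000100110
Count the 1s: 1 + 1 + 1 + 1 + 1 = 5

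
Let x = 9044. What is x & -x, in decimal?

4

x = 10001101010100 = 9044
-x (two's complement) = …01110010101100
AND   = 00000000000100 = 4
(x & -x isolates the lowest set bit of x.)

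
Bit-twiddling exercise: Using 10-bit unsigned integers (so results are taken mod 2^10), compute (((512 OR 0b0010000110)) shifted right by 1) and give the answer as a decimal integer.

512 = 1000000000
0b0010000110 = 0010000110
→ OR → 1010000110 = 646
→ shifted right by 1 → 0101000011 = 323

323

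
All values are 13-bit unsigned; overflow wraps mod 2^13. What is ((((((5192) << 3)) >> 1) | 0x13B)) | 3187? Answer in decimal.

3451

5192 = 1010001001000
→ << 3 (mod 2^13) → 0001001000000 = 576
→ >> 1 → 0000100100000 = 288
0x13B = 0000100111011
→ | → 0000100111011 = 315
3187 = 0110001110011
→ | → 0110101111011 = 3451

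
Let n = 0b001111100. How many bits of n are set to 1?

n = 1111100
Count the 1s: 1 + 1 + 1 + 1 + 1 = 5

5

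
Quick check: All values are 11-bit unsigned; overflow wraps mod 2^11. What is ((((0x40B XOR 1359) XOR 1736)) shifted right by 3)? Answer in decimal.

241

0x40B = 10000001011
1359 = 10101001111
→ XOR → 00101000100 = 324
1736 = 11011001000
→ XOR → 11110001100 = 1932
→ shifted right by 3 → 00011110001 = 241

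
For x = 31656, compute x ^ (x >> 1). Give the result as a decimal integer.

x = 111101110101000 = 31656
x>>1 = 011110111010100
XOR  = 100011001111100 = 18044
(x ^ (x >> 1) gives the standard binary-reflected Gray code of x.)

18044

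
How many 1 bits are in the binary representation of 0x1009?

0x1009 = 1000000001001
Count the 1s: 1 + 1 + 1 = 3

3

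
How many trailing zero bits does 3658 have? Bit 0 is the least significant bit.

3658 = 111001001010
Trailing zeros: 1, so the lowest set bit is bit 1 (value 2).

1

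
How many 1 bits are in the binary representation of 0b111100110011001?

n = 111100110011001
Count the 1s: 1 + 1 + 1 + 1 + 1 + 1 + 1 + 1 + 1 = 9

9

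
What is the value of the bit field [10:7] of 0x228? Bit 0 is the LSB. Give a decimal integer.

v = 01000101000
Shift right by 7: 0100
Mask low 4 bits: 0100 = 4

4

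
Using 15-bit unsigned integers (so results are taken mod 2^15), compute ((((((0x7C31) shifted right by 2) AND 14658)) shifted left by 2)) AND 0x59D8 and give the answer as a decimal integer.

0x7C31 = 111110000110001
→ shifted right by 2 → 001111100001100 = 7948
14658 = 011100101000010
→ AND → 001100100000000 = 6400
→ shifted left by 2 (mod 2^15) → 110010000000000 = 25600
0x59D8 = 101100111011000
→ AND → 100000000000000 = 16384

16384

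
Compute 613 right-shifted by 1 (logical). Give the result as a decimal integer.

613 = 1001100101
shift right by 1 → 0100110010 = 306
(equivalently, floor(613 / 2))

306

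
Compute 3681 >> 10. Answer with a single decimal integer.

3681 = 111001100001
shift right by 10 → 000000000011 = 3
(equivalently, floor(3681 / 1024))

3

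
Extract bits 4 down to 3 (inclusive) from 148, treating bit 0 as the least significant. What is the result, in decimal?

2

v = 010010100
Shift right by 3: 010010
Mask low 2 bits: 10 = 2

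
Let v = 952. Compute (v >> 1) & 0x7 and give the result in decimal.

v = 001110111000
Shift right by 1: 00111011100
Mask low 3 bits: 100 = 4

4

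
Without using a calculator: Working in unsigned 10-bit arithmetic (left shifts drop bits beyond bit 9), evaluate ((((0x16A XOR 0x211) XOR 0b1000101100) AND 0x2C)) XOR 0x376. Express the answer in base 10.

882

0x16A = 0101101010
0x211 = 1000010001
→ XOR → 1101111011 = 891
0b1000101100 = 1000101100
→ XOR → 0101010111 = 343
0x2C = 0000101100
→ AND → 0000000100 = 4
0x376 = 1101110110
→ XOR → 1101110010 = 882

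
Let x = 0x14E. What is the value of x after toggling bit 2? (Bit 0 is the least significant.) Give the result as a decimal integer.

x = 101001110
bit 2 is currently 1; toggle it via x ^ (1 << 2) = x ^ 4
→ 101001010 = 330

330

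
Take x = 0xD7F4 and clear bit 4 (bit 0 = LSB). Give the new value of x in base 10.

55268

x = 1101011111110100
bit 4 is currently 1; clear it via x & ~(1 << 4) = x & ~16
→ 1101011111100100 = 55268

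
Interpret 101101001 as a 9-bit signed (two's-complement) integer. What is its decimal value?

-151

pattern = 101101001 (MSB is 1 ⇒ negative)
Invert: 010010110, add 1 → 010010111 = 151, so the value is -151.
(Equivalently: 361 - 2^9 = 361 - 512 = -151.)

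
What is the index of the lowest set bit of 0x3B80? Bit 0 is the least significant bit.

0x3B80 = 11101110000000
Trailing zeros: 7, so the lowest set bit is bit 7 (value 128).

7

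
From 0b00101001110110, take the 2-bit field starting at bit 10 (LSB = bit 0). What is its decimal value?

v = 00101001110110
Shift right by 10: 0010
Mask low 2 bits: 10 = 2

2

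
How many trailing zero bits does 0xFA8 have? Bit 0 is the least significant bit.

3

0xFA8 = 111110101000
Trailing zeros: 3, so the lowest set bit is bit 3 (value 8).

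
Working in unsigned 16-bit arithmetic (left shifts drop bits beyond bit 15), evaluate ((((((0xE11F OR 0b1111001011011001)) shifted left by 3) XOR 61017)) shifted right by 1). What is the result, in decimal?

14416

0xE11F = 1110000100011111
0b1111001011011001 = 1111001011011001
→ OR → 1111001111011111 = 62431
→ shifted left by 3 (mod 2^16) → 1001111011111000 = 40696
61017 = 1110111001011001
→ XOR → 0111000010100001 = 28833
→ shifted right by 1 → 0011100001010000 = 14416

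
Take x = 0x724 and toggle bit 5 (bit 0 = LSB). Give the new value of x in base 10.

1796

x = 011100100100
bit 5 is currently 1; toggle it via x ^ (1 << 5) = x ^ 32
→ 011100000100 = 1796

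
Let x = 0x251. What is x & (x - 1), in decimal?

592

x = 1001010001 = 593
x - 1 = 1001010000
AND   = 1001010000 = 592
(x & (x - 1) clears the lowest set bit of x.)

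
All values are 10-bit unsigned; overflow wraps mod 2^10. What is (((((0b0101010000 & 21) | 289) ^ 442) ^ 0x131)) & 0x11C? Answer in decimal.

280

0b0101010000 = 0101010000
21 = 0000010101
→ & → 0000010000 = 16
289 = 0100100001
→ | → 0100110001 = 305
442 = 0110111010
→ ^ → 0010001011 = 139
0x131 = 0100110001
→ ^ → 0110111010 = 442
0x11C = 0100011100
→ & → 0100011000 = 280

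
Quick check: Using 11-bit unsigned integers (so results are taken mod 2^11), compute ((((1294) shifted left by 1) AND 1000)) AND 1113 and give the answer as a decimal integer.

8

1294 = 10100001110
→ shifted left by 1 (mod 2^11) → 01000011100 = 540
1000 = 01111101000
→ AND → 01000001000 = 520
1113 = 10001011001
→ AND → 00000001000 = 8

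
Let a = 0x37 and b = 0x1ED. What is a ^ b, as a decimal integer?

0x37 = 000110111
0x1ED = 111101101
XOR → 111011010 = 474

474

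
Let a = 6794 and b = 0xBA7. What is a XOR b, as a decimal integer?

4397

6794 = 1101010001010
0xBA7 = 0101110100111
XOR → 1000100101101 = 4397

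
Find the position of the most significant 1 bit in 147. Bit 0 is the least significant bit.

7

147 = 10010011
The topmost 1 is at position 7 (since 2^7 = 128 ≤ 147 < 256).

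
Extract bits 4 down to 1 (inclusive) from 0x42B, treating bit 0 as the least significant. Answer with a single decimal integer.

5

v = 10000101011
Shift right by 1: 1000010101
Mask low 4 bits: 0101 = 5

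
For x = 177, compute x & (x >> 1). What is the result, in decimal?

16

x = 10110001 = 177
x>>1 = 01011000
AND  = 00010000 = 16
(x & (x >> 1) has a 1 wherever x has two consecutive 1 bits.)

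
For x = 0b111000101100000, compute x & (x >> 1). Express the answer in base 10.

x = 111000101100000 = 29024
x>>1 = 011100010110000
AND  = 011000000100000 = 12320
(x & (x >> 1) has a 1 wherever x has two consecutive 1 bits.)

12320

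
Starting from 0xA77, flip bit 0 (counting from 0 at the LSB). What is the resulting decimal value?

x = 101001110111
bit 0 is currently 1; toggle it via x ^ (1 << 0) = x ^ 1
→ 101001110110 = 2678

2678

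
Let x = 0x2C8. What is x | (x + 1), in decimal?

713

x = 1011001000 = 712
x + 1 = 1011001001
OR    = 1011001001 = 713
(x | (x + 1) sets the lowest cleared bit.)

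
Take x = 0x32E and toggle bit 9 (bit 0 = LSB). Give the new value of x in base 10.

302

x = 01100101110
bit 9 is currently 1; toggle it via x ^ (1 << 9) = x ^ 512
→ 00100101110 = 302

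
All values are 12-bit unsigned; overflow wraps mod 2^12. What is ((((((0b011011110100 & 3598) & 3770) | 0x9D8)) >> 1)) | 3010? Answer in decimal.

4078

0b011011110100 = 011011110100
3598 = 111000001110
→ & → 011000000100 = 1540
3770 = 111010111010
→ & → 011000000000 = 1536
0x9D8 = 100111011000
→ | → 111111011000 = 4056
→ >> 1 → 011111101100 = 2028
3010 = 101111000010
→ | → 111111101110 = 4078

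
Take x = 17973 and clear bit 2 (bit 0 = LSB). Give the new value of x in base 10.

17969

x = 100011000110101
bit 2 is currently 1; clear it via x & ~(1 << 2) = x & ~4
→ 100011000110001 = 17969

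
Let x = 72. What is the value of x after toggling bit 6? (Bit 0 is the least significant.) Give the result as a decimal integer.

8

x = 000001001000
bit 6 is currently 1; toggle it via x ^ (1 << 6) = x ^ 64
→ 000000001000 = 8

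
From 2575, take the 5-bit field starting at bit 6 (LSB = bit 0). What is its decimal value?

v = 101000001111
Shift right by 6: 101000
Mask low 5 bits: 01000 = 8

8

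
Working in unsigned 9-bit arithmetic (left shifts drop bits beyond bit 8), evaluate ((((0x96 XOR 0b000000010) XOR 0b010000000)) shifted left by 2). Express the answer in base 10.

80

0x96 = 010010110
0b000000010 = 000000010
→ XOR → 010010100 = 148
0b010000000 = 010000000
→ XOR → 000010100 = 20
→ shifted left by 2 (mod 2^9) → 001010000 = 80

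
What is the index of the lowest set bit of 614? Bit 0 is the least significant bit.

1

614 = 1001100110
Trailing zeros: 1, so the lowest set bit is bit 1 (value 2).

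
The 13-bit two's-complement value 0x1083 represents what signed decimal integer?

pattern = 1000010000011 (MSB is 1 ⇒ negative)
Invert: 0111101111100, add 1 → 0111101111101 = 3965, so the value is -3965.
(Equivalently: 4227 - 2^13 = 4227 - 8192 = -3965.)

-3965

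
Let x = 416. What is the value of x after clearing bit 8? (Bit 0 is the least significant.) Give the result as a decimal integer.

x = 00110100000
bit 8 is currently 1; clear it via x & ~(1 << 8) = x & ~256
→ 00010100000 = 160

160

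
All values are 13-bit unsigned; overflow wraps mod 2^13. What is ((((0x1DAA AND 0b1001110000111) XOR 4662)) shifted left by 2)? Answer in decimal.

3792

0x1DAA = 1110110101010
0b1001110000111 = 1001110000111
→ AND → 1000110000010 = 4482
4662 = 1001000110110
→ XOR → 0001110110100 = 948
→ shifted left by 2 (mod 2^13) → 0111011010000 = 3792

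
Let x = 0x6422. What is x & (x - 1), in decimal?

25632

x = 110010000100010 = 25634
x - 1 = 110010000100001
AND   = 110010000100000 = 25632
(x & (x - 1) clears the lowest set bit of x.)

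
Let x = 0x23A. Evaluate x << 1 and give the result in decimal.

1140

0x23A = 01000111010
shift left by 1 → 10001110100 = 1140
(equivalently, 570 × 2^1 = 570 × 2)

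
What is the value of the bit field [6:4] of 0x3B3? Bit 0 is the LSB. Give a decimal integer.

v = 01110110011
Shift right by 4: 0111011
Mask low 3 bits: 011 = 3

3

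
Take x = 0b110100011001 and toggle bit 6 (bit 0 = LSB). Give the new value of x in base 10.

3417

x = 110100011001
bit 6 is currently 0; toggle it via x ^ (1 << 6) = x ^ 64
→ 110101011001 = 3417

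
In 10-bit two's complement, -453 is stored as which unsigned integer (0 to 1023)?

453 in 10 bits: 0111000101
Invert: 1000111010
Add 1:  1000111011 = 571
(Check: 2^10 - 453 = 1024 - 453 = 571.)

571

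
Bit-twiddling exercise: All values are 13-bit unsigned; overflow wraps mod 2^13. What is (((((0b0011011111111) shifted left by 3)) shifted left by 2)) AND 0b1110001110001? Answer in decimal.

7264

0b0011011111111 = 0011011111111
→ shifted left by 3 (mod 2^13) → 1011111111000 = 6136
→ shifted left by 2 (mod 2^13) → 1111111100000 = 8160
0b1110001110001 = 1110001110001
→ AND → 1110001100000 = 7264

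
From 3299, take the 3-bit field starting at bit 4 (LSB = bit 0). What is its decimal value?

v = 0110011100011
Shift right by 4: 011001110
Mask low 3 bits: 110 = 6

6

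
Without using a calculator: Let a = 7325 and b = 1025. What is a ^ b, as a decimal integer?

7325 = 1110010011101
1025 = 0010000000001
XOR → 1100010011100 = 6300

6300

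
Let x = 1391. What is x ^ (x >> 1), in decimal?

x = 10101101111 = 1391
x>>1 = 01010110111
XOR  = 11111011000 = 2008
(x ^ (x >> 1) gives the standard binary-reflected Gray code of x.)

2008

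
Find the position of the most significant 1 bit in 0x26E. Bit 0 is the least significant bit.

0x26E = 1001101110
The topmost 1 is at position 9 (since 2^9 = 512 ≤ 622 < 1024).

9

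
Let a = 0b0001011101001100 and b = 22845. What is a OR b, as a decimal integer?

24445

a = 001011101001100
22845 = 101100100111101
 OR → 101111101111101 = 24445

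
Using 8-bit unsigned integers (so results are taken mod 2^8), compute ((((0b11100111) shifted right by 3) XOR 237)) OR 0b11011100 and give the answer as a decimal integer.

0b11100111 = 11100111
→ shifted right by 3 → 00011100 = 28
237 = 11101101
→ XOR → 11110001 = 241
0b11011100 = 11011100
→ OR → 11111101 = 253

253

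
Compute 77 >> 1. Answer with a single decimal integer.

38

77 = 1001101
shift right by 1 → 0100110 = 38
(equivalently, floor(77 / 2))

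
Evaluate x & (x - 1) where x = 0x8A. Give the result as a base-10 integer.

x = 10001010 = 138
x - 1 = 10001001
AND   = 10001000 = 136
(x & (x - 1) clears the lowest set bit of x.)

136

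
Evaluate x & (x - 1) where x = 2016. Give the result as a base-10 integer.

x = 11111100000 = 2016
x - 1 = 11111011111
AND   = 11111000000 = 1984
(x & (x - 1) clears the lowest set bit of x.)

1984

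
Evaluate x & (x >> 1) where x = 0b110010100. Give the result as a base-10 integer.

128

x = 110010100 = 404
x>>1 = 011001010
AND  = 010000000 = 128
(x & (x >> 1) has a 1 wherever x has two consecutive 1 bits.)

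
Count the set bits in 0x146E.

7

0x146E = 1010001101110
Count the 1s: 1 + 1 + 1 + 1 + 1 + 1 + 1 = 7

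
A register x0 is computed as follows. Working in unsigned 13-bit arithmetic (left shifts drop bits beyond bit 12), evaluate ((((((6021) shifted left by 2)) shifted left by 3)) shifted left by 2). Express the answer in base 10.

640

6021 = 1011110000101
→ shifted left by 2 (mod 2^13) → 1111000010100 = 7700
→ shifted left by 3 (mod 2^13) → 1000010100000 = 4256
→ shifted left by 2 (mod 2^13) → 0001010000000 = 640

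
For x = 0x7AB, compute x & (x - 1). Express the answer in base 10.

1962

x = 11110101011 = 1963
x - 1 = 11110101010
AND   = 11110101010 = 1962
(x & (x - 1) clears the lowest set bit of x.)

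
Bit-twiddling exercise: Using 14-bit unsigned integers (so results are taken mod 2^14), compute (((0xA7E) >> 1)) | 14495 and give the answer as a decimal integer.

0xA7E = 00101001111110
→ >> 1 → 00010100111111 = 1343
14495 = 11100010011111
→ | → 11110110111111 = 15807

15807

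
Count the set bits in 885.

885 = 1101110101
Count the 1s: 1 + 1 + 1 + 1 + 1 + 1 + 1 = 7

7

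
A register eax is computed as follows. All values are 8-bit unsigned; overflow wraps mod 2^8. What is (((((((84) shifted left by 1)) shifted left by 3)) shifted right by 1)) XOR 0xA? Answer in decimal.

42

84 = 01010100
→ shifted left by 1 (mod 2^8) → 10101000 = 168
→ shifted left by 3 (mod 2^8) → 01000000 = 64
→ shifted right by 1 → 00100000 = 32
0xA = 00001010
→ XOR → 00101010 = 42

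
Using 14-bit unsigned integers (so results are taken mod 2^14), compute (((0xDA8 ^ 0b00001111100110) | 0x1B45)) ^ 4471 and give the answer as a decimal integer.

0xDA8 = 00110110101000
0b00001111100110 = 00001111100110
→ ^ → 00111001001110 = 3662
0x1B45 = 01101101000101
→ | → 01111101001111 = 8015
4471 = 01000101110111
→ ^ → 00111000111000 = 3640

3640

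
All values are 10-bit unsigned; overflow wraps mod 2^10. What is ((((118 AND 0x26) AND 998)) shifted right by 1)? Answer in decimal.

118 = 0001110110
0x26 = 0000100110
→ AND → 0000100110 = 38
998 = 1111100110
→ AND → 0000100110 = 38
→ shifted right by 1 → 0000010011 = 19

19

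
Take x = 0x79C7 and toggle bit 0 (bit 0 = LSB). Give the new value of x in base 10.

31174

x = 0111100111000111
bit 0 is currently 1; toggle it via x ^ (1 << 0) = x ^ 1
→ 0111100111000110 = 31174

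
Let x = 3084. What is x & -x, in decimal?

x = 110000001100 = 3084
-x (two's complement) = …001111110100
AND   = 000000000100 = 4
(x & -x isolates the lowest set bit of x.)

4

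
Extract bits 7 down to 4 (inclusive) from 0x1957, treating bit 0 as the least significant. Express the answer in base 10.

v = 001100101010111
Shift right by 4: 00110010101
Mask low 4 bits: 0101 = 5

5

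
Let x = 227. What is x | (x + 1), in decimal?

231

x = 11100011 = 227
x + 1 = 11100100
OR    = 11100111 = 231
(x | (x + 1) sets the lowest cleared bit.)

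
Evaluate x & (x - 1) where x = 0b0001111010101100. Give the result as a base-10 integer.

7848

x = 1111010101100 = 7852
x - 1 = 1111010101011
AND   = 1111010101000 = 7848
(x & (x - 1) clears the lowest set bit of x.)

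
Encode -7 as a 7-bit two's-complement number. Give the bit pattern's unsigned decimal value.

121

7 in 7 bits: 0000111
Invert: 1111000
Add 1:  1111001 = 121
(Check: 2^7 - 7 = 128 - 7 = 121.)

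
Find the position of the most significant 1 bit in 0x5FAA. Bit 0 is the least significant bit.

14

0x5FAA = 101111110101010
The topmost 1 is at position 14 (since 2^14 = 16384 ≤ 24490 < 32768).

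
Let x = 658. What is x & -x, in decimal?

x = 1010010010 = 658
-x (two's complement) = …0101101110
AND   = 0000000010 = 2
(x & -x isolates the lowest set bit of x.)

2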